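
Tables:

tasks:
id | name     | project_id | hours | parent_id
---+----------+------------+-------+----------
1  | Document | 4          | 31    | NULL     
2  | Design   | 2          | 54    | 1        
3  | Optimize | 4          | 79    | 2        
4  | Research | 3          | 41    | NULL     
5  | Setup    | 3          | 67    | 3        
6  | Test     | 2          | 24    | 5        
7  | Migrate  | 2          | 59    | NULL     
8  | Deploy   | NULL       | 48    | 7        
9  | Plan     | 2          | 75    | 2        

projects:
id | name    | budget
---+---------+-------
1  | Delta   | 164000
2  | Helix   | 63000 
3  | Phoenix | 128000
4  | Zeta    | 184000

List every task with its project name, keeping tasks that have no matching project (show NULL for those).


LEFT JOIN keeps every row from tasks (the left table); where project_id has no match in projects, the project columns become NULL. Walk through each task:
  - task 1 (Document): project_id=4 -> matches Zeta
  - task 2 (Design): project_id=2 -> matches Helix
  - task 3 (Optimize): project_id=4 -> matches Zeta
  - task 4 (Research): project_id=3 -> matches Phoenix
  - task 5 (Setup): project_id=3 -> matches Phoenix
  - task 6 (Test): project_id=2 -> matches Helix
  - task 7 (Migrate): project_id=2 -> matches Helix
  - task 8 (Deploy): project_id=NULL, no match -> kept with NULL
  - task 9 (Plan): project_id=2 -> matches Helix
All 9 rows appear; 1 has NULL project.

SQL:
SELECT a.name, b.name AS project
FROM tasks a
LEFT JOIN projects b ON a.project_id = b.id

Result:
name     | project
---------+--------
Document | Zeta   
Design   | Helix  
Optimize | Zeta   
Research | Phoenix
Setup    | Phoenix
Test     | Helix  
Migrate  | Helix  
Deploy   | NULL   
Plan     | Helix  


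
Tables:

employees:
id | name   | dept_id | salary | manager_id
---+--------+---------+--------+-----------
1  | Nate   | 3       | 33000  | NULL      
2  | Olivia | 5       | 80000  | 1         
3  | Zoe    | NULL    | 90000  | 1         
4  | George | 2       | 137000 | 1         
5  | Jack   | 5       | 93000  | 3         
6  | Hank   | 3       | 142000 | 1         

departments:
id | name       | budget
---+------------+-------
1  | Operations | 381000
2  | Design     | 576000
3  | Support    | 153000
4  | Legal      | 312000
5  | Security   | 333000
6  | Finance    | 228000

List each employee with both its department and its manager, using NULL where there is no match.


Two LEFT JOINs from the same base table employees: one to departments via dept_id, one to employees itself via manager_id. Both are LEFT so every employee is preserved.
Match against departments:
  - employee 1 (Nate): dept_id=3 -> matches Support
  - employee 2 (Olivia): dept_id=5 -> matches Security
  - employee 3 (Zoe): dept_id=NULL, no match -> kept with NULL
  - employee 4 (George): dept_id=2 -> matches Design
  - employee 5 (Jack): dept_id=5 -> matches Security
  - employee 6 (Hank): dept_id=3 -> matches Support
Match against employees (self):
  - employee 1 (Nate): manager_id=NULL -> NULL
  - employee 2 (Olivia): manager_id=1 -> Nate
  - employee 3 (Zoe): manager_id=1 -> Nate
  - employee 4 (George): manager_id=1 -> Nate
  - employee 5 (Jack): manager_id=3 -> Zoe
  - employee 6 (Hank): manager_id=1 -> Nate

SQL:
SELECT a.name, b.name AS department, c.name AS manager
FROM employees a
LEFT JOIN departments b ON a.dept_id = b.id
LEFT JOIN employees c ON a.manager_id = c.id

Result:
name   | department | manager
-------+------------+--------
Nate   | Support    | NULL   
Olivia | Security   | Nate   
Zoe    | NULL       | Nate   
George | Design     | Nate   
Jack   | Security   | Zoe    
Hank   | Support    | Nate   


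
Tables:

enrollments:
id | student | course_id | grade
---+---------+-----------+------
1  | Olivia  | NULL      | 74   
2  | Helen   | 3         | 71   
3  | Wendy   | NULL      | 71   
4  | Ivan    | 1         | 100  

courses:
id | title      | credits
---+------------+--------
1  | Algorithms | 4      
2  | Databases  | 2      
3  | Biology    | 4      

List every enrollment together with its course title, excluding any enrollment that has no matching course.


INNER JOIN keeps only enrollments rows whose course_id matches an id in courses. Walk through each enrollment:
  - enrollment 1 (Olivia): course_id=NULL, no match -> dropped
  - enrollment 2 (Helen): course_id=3 -> matches Biology
  - enrollment 3 (Wendy): course_id=NULL, no match -> dropped
  - enrollment 4 (Ivan): course_id=1 -> matches Algorithms
So 2 of 4 rows are dropped.

SQL:
SELECT a.student, b.title AS course
FROM enrollments a
INNER JOIN courses b ON a.course_id = b.id

Result:
student | course    
--------+-----------
Helen   | Biology   
Ivan    | Algorithms


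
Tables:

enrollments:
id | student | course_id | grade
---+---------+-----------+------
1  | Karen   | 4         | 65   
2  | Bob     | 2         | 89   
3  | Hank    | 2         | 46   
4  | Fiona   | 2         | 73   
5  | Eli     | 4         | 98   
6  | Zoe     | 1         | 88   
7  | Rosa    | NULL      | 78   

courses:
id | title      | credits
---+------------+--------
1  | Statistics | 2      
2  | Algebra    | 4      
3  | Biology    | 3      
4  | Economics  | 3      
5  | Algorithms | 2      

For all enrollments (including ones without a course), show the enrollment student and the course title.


LEFT JOIN keeps every row from enrollments (the left table); where course_id has no match in courses, the course columns become NULL. Walk through each enrollment:
  - enrollment 1 (Karen): course_id=4 -> matches Economics
  - enrollment 2 (Bob): course_id=2 -> matches Algebra
  - enrollment 3 (Hank): course_id=2 -> matches Algebra
  - enrollment 4 (Fiona): course_id=2 -> matches Algebra
  - enrollment 5 (Eli): course_id=4 -> matches Economics
  - enrollment 6 (Zoe): course_id=1 -> matches Statistics
  - enrollment 7 (Rosa): course_id=NULL, no match -> kept with NULL
All 7 rows appear; 1 has NULL course.

SQL:
SELECT a.student, b.title AS course
FROM enrollments a
LEFT JOIN courses b ON a.course_id = b.id

Result:
student | course    
--------+-----------
Karen   | Economics 
Bob     | Algebra   
Hank    | Algebra   
Fiona   | Algebra   
Eli     | Economics 
Zoe     | Statistics
Rosa    | NULL      


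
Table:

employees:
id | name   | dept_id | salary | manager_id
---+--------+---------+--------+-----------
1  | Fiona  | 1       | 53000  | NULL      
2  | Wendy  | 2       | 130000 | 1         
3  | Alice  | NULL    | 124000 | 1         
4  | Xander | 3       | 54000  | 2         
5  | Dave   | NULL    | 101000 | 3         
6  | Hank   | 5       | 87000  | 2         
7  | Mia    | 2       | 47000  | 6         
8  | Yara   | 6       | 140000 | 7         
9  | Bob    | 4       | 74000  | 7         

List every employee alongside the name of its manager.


This is a self-join: employees is joined to a second copy of itself, matching each row's manager_id to another row's id. Use LEFT JOIN so rows with manager_id=NULL are kept.
  - employee 1 (Fiona): manager_id=NULL -> NULL
  - employee 2 (Wendy): manager_id=1 -> Fiona
  - employee 3 (Alice): manager_id=1 -> Fiona
  - employee 4 (Xander): manager_id=2 -> Wendy
  - employee 5 (Dave): manager_id=3 -> Alice
  - employee 6 (Hank): manager_id=2 -> Wendy
  - employee 7 (Mia): manager_id=6 -> Hank
  - employee 8 (Yara): manager_id=7 -> Mia
  - employee 9 (Bob): manager_id=7 -> Mia

SQL:
SELECT a.name AS item, b.name AS manager
FROM employees a
LEFT JOIN employees b ON a.manager_id = b.id

Result:
item   | manager
-------+--------
Fiona  | NULL   
Wendy  | Fiona  
Alice  | Fiona  
Xander | Wendy  
Dave   | Alice  
Hank   | Wendy  
Mia    | Hank   
Yara   | Mia    
Bob    | Mia    


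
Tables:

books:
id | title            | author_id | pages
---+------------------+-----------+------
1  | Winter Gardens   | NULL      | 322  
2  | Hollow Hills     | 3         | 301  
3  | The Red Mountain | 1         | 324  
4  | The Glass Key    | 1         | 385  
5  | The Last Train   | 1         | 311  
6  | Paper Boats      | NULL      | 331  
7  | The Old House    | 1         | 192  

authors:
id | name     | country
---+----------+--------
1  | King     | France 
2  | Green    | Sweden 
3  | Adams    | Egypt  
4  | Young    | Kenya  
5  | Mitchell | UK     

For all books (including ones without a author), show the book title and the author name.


LEFT JOIN keeps every row from books (the left table); where author_id has no match in authors, the author columns become NULL. Walk through each book:
  - book 1 (Winter Gardens): author_id=NULL, no match -> kept with NULL
  - book 2 (Hollow Hills): author_id=3 -> matches Adams
  - book 3 (The Red Mountain): author_id=1 -> matches King
  - book 4 (The Glass Key): author_id=1 -> matches King
  - book 5 (The Last Train): author_id=1 -> matches King
  - book 6 (Paper Boats): author_id=NULL, no match -> kept with NULL
  - book 7 (The Old House): author_id=1 -> matches King
All 7 rows appear; 2 have NULL author.

SQL:
SELECT a.title, b.name AS author
FROM books a
LEFT JOIN authors b ON a.author_id = b.id

Result:
title            | author
-----------------+-------
Winter Gardens   | NULL  
Hollow Hills     | Adams 
The Red Mountain | King  
The Glass Key    | King  
The Last Train   | King  
Paper Boats      | NULL  
The Old House    | King  


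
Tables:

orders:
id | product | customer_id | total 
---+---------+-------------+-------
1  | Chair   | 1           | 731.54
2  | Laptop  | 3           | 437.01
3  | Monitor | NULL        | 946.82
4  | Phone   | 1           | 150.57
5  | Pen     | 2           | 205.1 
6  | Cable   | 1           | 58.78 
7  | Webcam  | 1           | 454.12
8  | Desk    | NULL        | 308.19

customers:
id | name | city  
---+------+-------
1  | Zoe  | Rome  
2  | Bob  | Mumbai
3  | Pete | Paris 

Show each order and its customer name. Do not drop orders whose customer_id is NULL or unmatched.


LEFT JOIN keeps every row from orders (the left table); where customer_id has no match in customers, the customer columns become NULL. Walk through each order:
  - order 1 (Chair): customer_id=1 -> matches Zoe
  - order 2 (Laptop): customer_id=3 -> matches Pete
  - order 3 (Monitor): customer_id=NULL, no match -> kept with NULL
  - order 4 (Phone): customer_id=1 -> matches Zoe
  - order 5 (Pen): customer_id=2 -> matches Bob
  - order 6 (Cable): customer_id=1 -> matches Zoe
  - order 7 (Webcam): customer_id=1 -> matches Zoe
  - order 8 (Desk): customer_id=NULL, no match -> kept with NULL
All 8 rows appear; 2 have NULL customer.

SQL:
SELECT a.product, b.name AS customer
FROM orders a
LEFT JOIN customers b ON a.customer_id = b.id

Result:
product | customer
--------+---------
Chair   | Zoe     
Laptop  | Pete    
Monitor | NULL    
Phone   | Zoe     
Pen     | Bob     
Cable   | Zoe     
Webcam  | Zoe     
Desk    | NULL    


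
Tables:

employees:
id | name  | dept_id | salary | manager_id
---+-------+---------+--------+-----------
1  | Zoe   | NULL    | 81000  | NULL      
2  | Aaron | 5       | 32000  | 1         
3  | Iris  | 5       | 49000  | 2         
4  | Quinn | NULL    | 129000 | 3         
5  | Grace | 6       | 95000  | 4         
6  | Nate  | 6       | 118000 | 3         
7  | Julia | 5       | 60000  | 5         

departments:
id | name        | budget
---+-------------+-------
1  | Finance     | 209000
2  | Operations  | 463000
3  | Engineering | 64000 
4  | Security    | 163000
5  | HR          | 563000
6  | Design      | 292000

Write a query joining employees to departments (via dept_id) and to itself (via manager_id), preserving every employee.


Two LEFT JOINs from the same base table employees: one to departments via dept_id, one to employees itself via manager_id. Both are LEFT so every employee is preserved.
Match against departments:
  - employee 1 (Zoe): dept_id=NULL, no match -> kept with NULL
  - employee 2 (Aaron): dept_id=5 -> matches HR
  - employee 3 (Iris): dept_id=5 -> matches HR
  - employee 4 (Quinn): dept_id=NULL, no match -> kept with NULL
  - employee 5 (Grace): dept_id=6 -> matches Design
  - employee 6 (Nate): dept_id=6 -> matches Design
  - employee 7 (Julia): dept_id=5 -> matches HR
Match against employees (self):
  - employee 1 (Zoe): manager_id=NULL -> NULL
  - employee 2 (Aaron): manager_id=1 -> Zoe
  - employee 3 (Iris): manager_id=2 -> Aaron
  - employee 4 (Quinn): manager_id=3 -> Iris
  - employee 5 (Grace): manager_id=4 -> Quinn
  - employee 6 (Nate): manager_id=3 -> Iris
  - employee 7 (Julia): manager_id=5 -> Grace

SQL:
SELECT a.name, b.name AS department, c.name AS manager
FROM employees a
LEFT JOIN departments b ON a.dept_id = b.id
LEFT JOIN employees c ON a.manager_id = c.id

Result:
name  | department | manager
------+------------+--------
Zoe   | NULL       | NULL   
Aaron | HR         | Zoe    
Iris  | HR         | Aaron  
Quinn | NULL       | Iris   
Grace | Design     | Quinn  
Nate  | Design     | Iris   
Julia | HR         | Grace  


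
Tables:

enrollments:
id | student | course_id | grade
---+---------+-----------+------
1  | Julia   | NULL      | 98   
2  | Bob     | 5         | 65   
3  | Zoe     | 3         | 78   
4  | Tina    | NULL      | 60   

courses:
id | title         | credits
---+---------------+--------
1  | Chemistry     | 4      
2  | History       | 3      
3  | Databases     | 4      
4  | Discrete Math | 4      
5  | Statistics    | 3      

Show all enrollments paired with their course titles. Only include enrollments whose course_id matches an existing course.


INNER JOIN keeps only enrollments rows whose course_id matches an id in courses. Walk through each enrollment:
  - enrollment 1 (Julia): course_id=NULL, no match -> dropped
  - enrollment 2 (Bob): course_id=5 -> matches Statistics
  - enrollment 3 (Zoe): course_id=3 -> matches Databases
  - enrollment 4 (Tina): course_id=NULL, no match -> dropped
So 2 of 4 rows are dropped.

SQL:
SELECT a.student, b.title AS course
FROM enrollments a
INNER JOIN courses b ON a.course_id = b.id

Result:
student | course    
--------+-----------
Bob     | Statistics
Zoe     | Databases 


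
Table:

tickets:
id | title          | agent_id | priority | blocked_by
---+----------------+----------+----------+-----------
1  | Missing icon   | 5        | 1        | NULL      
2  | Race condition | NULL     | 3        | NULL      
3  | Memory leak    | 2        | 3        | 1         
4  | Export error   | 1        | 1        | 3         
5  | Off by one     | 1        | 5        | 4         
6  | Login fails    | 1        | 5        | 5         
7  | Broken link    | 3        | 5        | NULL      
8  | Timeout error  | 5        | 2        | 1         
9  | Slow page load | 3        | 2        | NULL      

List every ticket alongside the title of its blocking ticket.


This is a self-join: tickets is joined to a second copy of itself, matching each row's blocked_by to another row's id. Use LEFT JOIN so rows with blocked_by=NULL are kept.
  - ticket 1 (Missing icon): blocked_by=NULL -> NULL
  - ticket 2 (Race condition): blocked_by=NULL -> NULL
  - ticket 3 (Memory leak): blocked_by=1 -> Missing icon
  - ticket 4 (Export error): blocked_by=3 -> Memory leak
  - ticket 5 (Off by one): blocked_by=4 -> Export error
  - ticket 6 (Login fails): blocked_by=5 -> Off by one
  - ticket 7 (Broken link): blocked_by=NULL -> NULL
  - ticket 8 (Timeout error): blocked_by=1 -> Missing icon
  - ticket 9 (Slow page load): blocked_by=NULL -> NULL

SQL:
SELECT a.title AS item, b.title AS blocked_by
FROM tickets a
LEFT JOIN tickets b ON a.blocked_by = b.id

Result:
item           | blocked_by  
---------------+-------------
Missing icon   | NULL        
Race condition | NULL        
Memory leak    | Missing icon
Export error   | Memory leak 
Off by one     | Export error
Login fails    | Off by one  
Broken link    | NULL        
Timeout error  | Missing icon
Slow page load | NULL        


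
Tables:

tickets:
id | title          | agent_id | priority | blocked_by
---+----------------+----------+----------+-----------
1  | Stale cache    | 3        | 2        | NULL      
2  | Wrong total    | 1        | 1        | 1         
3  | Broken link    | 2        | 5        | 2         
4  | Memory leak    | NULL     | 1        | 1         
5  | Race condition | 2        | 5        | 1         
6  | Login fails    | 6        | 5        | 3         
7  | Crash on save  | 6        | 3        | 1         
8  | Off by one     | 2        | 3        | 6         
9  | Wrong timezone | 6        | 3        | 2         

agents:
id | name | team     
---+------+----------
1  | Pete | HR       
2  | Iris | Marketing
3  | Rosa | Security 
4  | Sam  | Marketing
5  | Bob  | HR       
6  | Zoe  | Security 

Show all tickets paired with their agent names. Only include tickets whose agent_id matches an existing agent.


INNER JOIN keeps only tickets rows whose agent_id matches an id in agents. Walk through each ticket:
  - ticket 1 (Stale cache): agent_id=3 -> matches Rosa
  - ticket 2 (Wrong total): agent_id=1 -> matches Pete
  - ticket 3 (Broken link): agent_id=2 -> matches Iris
  - ticket 4 (Memory leak): agent_id=NULL, no match -> dropped
  - ticket 5 (Race condition): agent_id=2 -> matches Iris
  - ticket 6 (Login fails): agent_id=6 -> matches Zoe
  - ticket 7 (Crash on save): agent_id=6 -> matches Zoe
  - ticket 8 (Off by one): agent_id=2 -> matches Iris
  - ticket 9 (Wrong timezone): agent_id=6 -> matches Zoe
So 1 of 9 rows is dropped.

SQL:
SELECT a.title, b.name AS agent
FROM tickets a
INNER JOIN agents b ON a.agent_id = b.id

Result:
title          | agent
---------------+------
Stale cache    | Rosa 
Wrong total    | Pete 
Broken link    | Iris 
Race condition | Iris 
Login fails    | Zoe  
Crash on save  | Zoe  
Off by one     | Iris 
Wrong timezone | Zoe  


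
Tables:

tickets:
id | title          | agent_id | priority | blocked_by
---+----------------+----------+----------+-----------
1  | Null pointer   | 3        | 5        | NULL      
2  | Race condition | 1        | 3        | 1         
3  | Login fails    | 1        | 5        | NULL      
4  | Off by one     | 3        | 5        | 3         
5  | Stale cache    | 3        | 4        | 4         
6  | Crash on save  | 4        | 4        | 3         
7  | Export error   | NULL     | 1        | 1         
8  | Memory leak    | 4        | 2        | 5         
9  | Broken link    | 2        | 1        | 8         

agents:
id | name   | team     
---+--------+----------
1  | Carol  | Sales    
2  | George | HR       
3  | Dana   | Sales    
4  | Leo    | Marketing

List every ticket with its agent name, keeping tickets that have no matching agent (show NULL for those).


LEFT JOIN keeps every row from tickets (the left table); where agent_id has no match in agents, the agent columns become NULL. Walk through each ticket:
  - ticket 1 (Null pointer): agent_id=3 -> matches Dana
  - ticket 2 (Race condition): agent_id=1 -> matches Carol
  - ticket 3 (Login fails): agent_id=1 -> matches Carol
  - ticket 4 (Off by one): agent_id=3 -> matches Dana
  - ticket 5 (Stale cache): agent_id=3 -> matches Dana
  - ticket 6 (Crash on save): agent_id=4 -> matches Leo
  - ticket 7 (Export error): agent_id=NULL, no match -> kept with NULL
  - ticket 8 (Memory leak): agent_id=4 -> matches Leo
  - ticket 9 (Broken link): agent_id=2 -> matches George
All 9 rows appear; 1 has NULL agent.

SQL:
SELECT a.title, b.name AS agent
FROM tickets a
LEFT JOIN agents b ON a.agent_id = b.id

Result:
title          | agent 
---------------+-------
Null pointer   | Dana  
Race condition | Carol 
Login fails    | Carol 
Off by one     | Dana  
Stale cache    | Dana  
Crash on save  | Leo   
Export error   | NULL  
Memory leak    | Leo   
Broken link    | George


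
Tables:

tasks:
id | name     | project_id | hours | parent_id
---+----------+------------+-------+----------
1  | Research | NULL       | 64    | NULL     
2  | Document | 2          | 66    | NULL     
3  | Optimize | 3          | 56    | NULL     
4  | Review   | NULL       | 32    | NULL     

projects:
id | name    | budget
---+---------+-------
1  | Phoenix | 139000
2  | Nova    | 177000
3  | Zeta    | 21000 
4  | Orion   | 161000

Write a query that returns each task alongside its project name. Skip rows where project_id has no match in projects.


INNER JOIN keeps only tasks rows whose project_id matches an id in projects. Walk through each task:
  - task 1 (Research): project_id=NULL, no match -> dropped
  - task 2 (Document): project_id=2 -> matches Nova
  - task 3 (Optimize): project_id=3 -> matches Zeta
  - task 4 (Review): project_id=NULL, no match -> dropped
So 2 of 4 rows are dropped.

SQL:
SELECT a.name, b.name AS project
FROM tasks a
INNER JOIN projects b ON a.project_id = b.id

Result:
name     | project
---------+--------
Document | Nova   
Optimize | Zeta   


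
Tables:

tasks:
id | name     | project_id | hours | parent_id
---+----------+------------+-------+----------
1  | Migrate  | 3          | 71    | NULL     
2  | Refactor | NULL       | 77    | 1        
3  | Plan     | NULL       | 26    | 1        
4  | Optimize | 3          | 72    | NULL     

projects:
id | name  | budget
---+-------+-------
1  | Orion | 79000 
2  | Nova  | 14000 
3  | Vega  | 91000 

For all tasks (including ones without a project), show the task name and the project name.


LEFT JOIN keeps every row from tasks (the left table); where project_id has no match in projects, the project columns become NULL. Walk through each task:
  - task 1 (Migrate): project_id=3 -> matches Vega
  - task 2 (Refactor): project_id=NULL, no match -> kept with NULL
  - task 3 (Plan): project_id=NULL, no match -> kept with NULL
  - task 4 (Optimize): project_id=3 -> matches Vega
All 4 rows appear; 2 have NULL project.

SQL:
SELECT a.name, b.name AS project
FROM tasks a
LEFT JOIN projects b ON a.project_id = b.id

Result:
name     | project
---------+--------
Migrate  | Vega   
Refactor | NULL   
Plan     | NULL   
Optimize | Vega   


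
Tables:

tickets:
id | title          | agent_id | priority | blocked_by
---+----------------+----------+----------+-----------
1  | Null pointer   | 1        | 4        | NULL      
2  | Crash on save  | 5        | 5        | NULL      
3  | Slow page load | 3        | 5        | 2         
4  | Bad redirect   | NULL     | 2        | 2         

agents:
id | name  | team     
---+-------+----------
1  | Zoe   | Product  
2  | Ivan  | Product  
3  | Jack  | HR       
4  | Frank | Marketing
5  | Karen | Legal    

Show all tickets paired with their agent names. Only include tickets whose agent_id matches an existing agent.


INNER JOIN keeps only tickets rows whose agent_id matches an id in agents. Walk through each ticket:
  - ticket 1 (Null pointer): agent_id=1 -> matches Zoe
  - ticket 2 (Crash on save): agent_id=5 -> matches Karen
  - ticket 3 (Slow page load): agent_id=3 -> matches Jack
  - ticket 4 (Bad redirect): agent_id=NULL, no match -> dropped
So 1 of 4 rows is dropped.

SQL:
SELECT a.title, b.name AS agent
FROM tickets a
INNER JOIN agents b ON a.agent_id = b.id

Result:
title          | agent
---------------+------
Null pointer   | Zoe  
Crash on save  | Karen
Slow page load | Jack 


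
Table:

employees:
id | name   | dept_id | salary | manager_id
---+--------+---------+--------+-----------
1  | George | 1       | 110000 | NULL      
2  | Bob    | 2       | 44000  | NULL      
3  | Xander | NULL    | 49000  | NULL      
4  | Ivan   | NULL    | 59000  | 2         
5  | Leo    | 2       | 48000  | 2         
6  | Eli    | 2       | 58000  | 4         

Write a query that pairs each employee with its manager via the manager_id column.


This is a self-join: employees is joined to a second copy of itself, matching each row's manager_id to another row's id. Use LEFT JOIN so rows with manager_id=NULL are kept.
  - employee 1 (George): manager_id=NULL -> NULL
  - employee 2 (Bob): manager_id=NULL -> NULL
  - employee 3 (Xander): manager_id=NULL -> NULL
  - employee 4 (Ivan): manager_id=2 -> Bob
  - employee 5 (Leo): manager_id=2 -> Bob
  - employee 6 (Eli): manager_id=4 -> Ivan

SQL:
SELECT a.name AS item, b.name AS manager
FROM employees a
LEFT JOIN employees b ON a.manager_id = b.id

Result:
item   | manager
-------+--------
George | NULL   
Bob    | NULL   
Xander | NULL   
Ivan   | Bob    
Leo    | Bob    
Eli    | Ivan   


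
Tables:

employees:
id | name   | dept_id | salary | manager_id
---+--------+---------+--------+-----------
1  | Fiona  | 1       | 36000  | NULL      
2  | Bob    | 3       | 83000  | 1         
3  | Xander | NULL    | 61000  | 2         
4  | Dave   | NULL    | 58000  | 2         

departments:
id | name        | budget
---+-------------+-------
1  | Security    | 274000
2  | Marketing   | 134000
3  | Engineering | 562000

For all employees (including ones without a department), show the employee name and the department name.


LEFT JOIN keeps every row from employees (the left table); where dept_id has no match in departments, the department columns become NULL. Walk through each employee:
  - employee 1 (Fiona): dept_id=1 -> matches Security
  - employee 2 (Bob): dept_id=3 -> matches Engineering
  - employee 3 (Xander): dept_id=NULL, no match -> kept with NULL
  - employee 4 (Dave): dept_id=NULL, no match -> kept with NULL
All 4 rows appear; 2 have NULL department.

SQL:
SELECT a.name, b.name AS department
FROM employees a
LEFT JOIN departments b ON a.dept_id = b.id

Result:
name   | department 
-------+------------
Fiona  | Security   
Bob    | Engineering
Xander | NULL       
Dave   | NULL       


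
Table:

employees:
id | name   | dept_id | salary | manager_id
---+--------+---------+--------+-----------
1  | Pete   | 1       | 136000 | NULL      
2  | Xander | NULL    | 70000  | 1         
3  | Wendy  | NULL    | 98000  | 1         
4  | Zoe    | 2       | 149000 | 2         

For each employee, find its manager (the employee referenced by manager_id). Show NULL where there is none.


This is a self-join: employees is joined to a second copy of itself, matching each row's manager_id to another row's id. Use LEFT JOIN so rows with manager_id=NULL are kept.
  - employee 1 (Pete): manager_id=NULL -> NULL
  - employee 2 (Xander): manager_id=1 -> Pete
  - employee 3 (Wendy): manager_id=1 -> Pete
  - employee 4 (Zoe): manager_id=2 -> Xander

SQL:
SELECT a.name AS item, b.name AS manager
FROM employees a
LEFT JOIN employees b ON a.manager_id = b.id

Result:
item   | manager
-------+--------
Pete   | NULL   
Xander | Pete   
Wendy  | Pete   
Zoe    | Xander 


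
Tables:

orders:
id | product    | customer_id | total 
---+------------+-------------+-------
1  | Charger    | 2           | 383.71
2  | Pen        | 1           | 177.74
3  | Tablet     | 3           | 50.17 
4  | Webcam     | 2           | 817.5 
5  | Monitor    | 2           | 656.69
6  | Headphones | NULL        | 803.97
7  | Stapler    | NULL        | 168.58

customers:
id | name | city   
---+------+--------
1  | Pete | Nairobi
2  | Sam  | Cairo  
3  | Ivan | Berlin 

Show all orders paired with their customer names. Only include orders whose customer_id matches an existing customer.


INNER JOIN keeps only orders rows whose customer_id matches an id in customers. Walk through each order:
  - order 1 (Charger): customer_id=2 -> matches Sam
  - order 2 (Pen): customer_id=1 -> matches Pete
  - order 3 (Tablet): customer_id=3 -> matches Ivan
  - order 4 (Webcam): customer_id=2 -> matches Sam
  - order 5 (Monitor): customer_id=2 -> matches Sam
  - order 6 (Headphones): customer_id=NULL, no match -> dropped
  - order 7 (Stapler): customer_id=NULL, no match -> dropped
So 2 of 7 rows are dropped.

SQL:
SELECT a.product, b.name AS customer
FROM orders a
INNER JOIN customers b ON a.customer_id = b.id

Result:
product | customer
--------+---------
Charger | Sam     
Pen     | Pete    
Tablet  | Ivan    
Webcam  | Sam     
Monitor | Sam     


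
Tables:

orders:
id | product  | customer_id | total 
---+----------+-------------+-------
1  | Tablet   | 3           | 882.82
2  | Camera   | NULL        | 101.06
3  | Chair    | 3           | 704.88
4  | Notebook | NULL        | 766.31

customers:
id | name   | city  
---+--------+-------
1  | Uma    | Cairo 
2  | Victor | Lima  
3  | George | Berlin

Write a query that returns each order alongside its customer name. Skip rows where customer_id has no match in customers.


INNER JOIN keeps only orders rows whose customer_id matches an id in customers. Walk through each order:
  - order 1 (Tablet): customer_id=3 -> matches George
  - order 2 (Camera): customer_id=NULL, no match -> dropped
  - order 3 (Chair): customer_id=3 -> matches George
  - order 4 (Notebook): customer_id=NULL, no match -> dropped
So 2 of 4 rows are dropped.

SQL:
SELECT a.product, b.name AS customer
FROM orders a
INNER JOIN customers b ON a.customer_id = b.id

Result:
product | customer
--------+---------
Tablet  | George  
Chair   | George  


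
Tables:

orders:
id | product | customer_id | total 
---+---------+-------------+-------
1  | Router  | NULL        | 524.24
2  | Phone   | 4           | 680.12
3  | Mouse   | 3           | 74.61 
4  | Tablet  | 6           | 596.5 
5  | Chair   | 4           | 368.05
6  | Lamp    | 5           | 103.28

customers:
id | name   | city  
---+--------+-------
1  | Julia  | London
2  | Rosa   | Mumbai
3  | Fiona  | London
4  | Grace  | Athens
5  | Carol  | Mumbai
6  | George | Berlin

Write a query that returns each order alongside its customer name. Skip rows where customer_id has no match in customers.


INNER JOIN keeps only orders rows whose customer_id matches an id in customers. Walk through each order:
  - order 1 (Router): customer_id=NULL, no match -> dropped
  - order 2 (Phone): customer_id=4 -> matches Grace
  - order 3 (Mouse): customer_id=3 -> matches Fiona
  - order 4 (Tablet): customer_id=6 -> matches George
  - order 5 (Chair): customer_id=4 -> matches Grace
  - order 6 (Lamp): customer_id=5 -> matches Carol
So 1 of 6 rows is dropped.

SQL:
SELECT a.product, b.name AS customer
FROM orders a
INNER JOIN customers b ON a.customer_id = b.id

Result:
product | customer
--------+---------
Phone   | Grace   
Mouse   | Fiona   
Tablet  | George  
Chair   | Grace   
Lamp    | Carol   


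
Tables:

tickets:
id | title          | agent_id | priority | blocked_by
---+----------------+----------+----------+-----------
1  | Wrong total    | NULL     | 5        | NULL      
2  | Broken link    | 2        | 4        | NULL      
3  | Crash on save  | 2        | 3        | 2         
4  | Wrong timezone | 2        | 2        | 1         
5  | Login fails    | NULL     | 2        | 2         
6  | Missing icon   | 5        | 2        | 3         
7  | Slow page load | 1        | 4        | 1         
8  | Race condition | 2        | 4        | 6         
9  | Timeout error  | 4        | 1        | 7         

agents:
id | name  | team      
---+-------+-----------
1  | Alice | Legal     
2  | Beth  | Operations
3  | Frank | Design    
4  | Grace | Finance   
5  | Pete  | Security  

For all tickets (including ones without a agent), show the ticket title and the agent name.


LEFT JOIN keeps every row from tickets (the left table); where agent_id has no match in agents, the agent columns become NULL. Walk through each ticket:
  - ticket 1 (Wrong total): agent_id=NULL, no match -> kept with NULL
  - ticket 2 (Broken link): agent_id=2 -> matches Beth
  - ticket 3 (Crash on save): agent_id=2 -> matches Beth
  - ticket 4 (Wrong timezone): agent_id=2 -> matches Beth
  - ticket 5 (Login fails): agent_id=NULL, no match -> kept with NULL
  - ticket 6 (Missing icon): agent_id=5 -> matches Pete
  - ticket 7 (Slow page load): agent_id=1 -> matches Alice
  - ticket 8 (Race condition): agent_id=2 -> matches Beth
  - ticket 9 (Timeout error): agent_id=4 -> matches Grace
All 9 rows appear; 2 have NULL agent.

SQL:
SELECT a.title, b.name AS agent
FROM tickets a
LEFT JOIN agents b ON a.agent_id = b.id

Result:
title          | agent
---------------+------
Wrong total    | NULL 
Broken link    | Beth 
Crash on save  | Beth 
Wrong timezone | Beth 
Login fails    | NULL 
Missing icon   | Pete 
Slow page load | Alice
Race condition | Beth 
Timeout error  | Grace


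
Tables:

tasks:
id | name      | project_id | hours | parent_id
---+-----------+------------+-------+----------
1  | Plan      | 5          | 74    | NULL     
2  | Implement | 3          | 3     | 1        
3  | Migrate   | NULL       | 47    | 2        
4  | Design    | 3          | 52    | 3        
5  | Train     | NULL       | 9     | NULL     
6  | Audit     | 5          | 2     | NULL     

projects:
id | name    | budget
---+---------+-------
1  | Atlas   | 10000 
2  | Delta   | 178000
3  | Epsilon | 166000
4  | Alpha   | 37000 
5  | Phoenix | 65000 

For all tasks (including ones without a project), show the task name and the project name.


LEFT JOIN keeps every row from tasks (the left table); where project_id has no match in projects, the project columns become NULL. Walk through each task:
  - task 1 (Plan): project_id=5 -> matches Phoenix
  - task 2 (Implement): project_id=3 -> matches Epsilon
  - task 3 (Migrate): project_id=NULL, no match -> kept with NULL
  - task 4 (Design): project_id=3 -> matches Epsilon
  - task 5 (Train): project_id=NULL, no match -> kept with NULL
  - task 6 (Audit): project_id=5 -> matches Phoenix
All 6 rows appear; 2 have NULL project.

SQL:
SELECT a.name, b.name AS project
FROM tasks a
LEFT JOIN projects b ON a.project_id = b.id

Result:
name      | project
----------+--------
Plan      | Phoenix
Implement | Epsilon
Migrate   | NULL   
Design    | Epsilon
Train     | NULL   
Audit     | Phoenix


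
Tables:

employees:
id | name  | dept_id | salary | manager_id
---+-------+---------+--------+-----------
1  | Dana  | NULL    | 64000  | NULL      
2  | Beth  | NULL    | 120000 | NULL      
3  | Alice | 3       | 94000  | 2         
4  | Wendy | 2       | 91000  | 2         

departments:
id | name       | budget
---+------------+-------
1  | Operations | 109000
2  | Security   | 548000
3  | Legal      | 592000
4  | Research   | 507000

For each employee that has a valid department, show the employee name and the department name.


INNER JOIN keeps only employees rows whose dept_id matches an id in departments. Walk through each employee:
  - employee 1 (Dana): dept_id=NULL, no match -> dropped
  - employee 2 (Beth): dept_id=NULL, no match -> dropped
  - employee 3 (Alice): dept_id=3 -> matches Legal
  - employee 4 (Wendy): dept_id=2 -> matches Security
So 2 of 4 rows are dropped.

SQL:
SELECT a.name, b.name AS department
FROM employees a
INNER JOIN departments b ON a.dept_id = b.id

Result:
name  | department
------+-----------
Alice | Legal     
Wendy | Security  


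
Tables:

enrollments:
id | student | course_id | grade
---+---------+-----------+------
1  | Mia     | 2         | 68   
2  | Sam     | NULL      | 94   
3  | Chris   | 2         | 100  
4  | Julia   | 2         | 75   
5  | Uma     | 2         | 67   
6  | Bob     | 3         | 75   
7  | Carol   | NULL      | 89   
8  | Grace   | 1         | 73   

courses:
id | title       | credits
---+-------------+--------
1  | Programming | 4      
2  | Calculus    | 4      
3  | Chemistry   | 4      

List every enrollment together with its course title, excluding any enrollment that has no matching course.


INNER JOIN keeps only enrollments rows whose course_id matches an id in courses. Walk through each enrollment:
  - enrollment 1 (Mia): course_id=2 -> matches Calculus
  - enrollment 2 (Sam): course_id=NULL, no match -> dropped
  - enrollment 3 (Chris): course_id=2 -> matches Calculus
  - enrollment 4 (Julia): course_id=2 -> matches Calculus
  - enrollment 5 (Uma): course_id=2 -> matches Calculus
  - enrollment 6 (Bob): course_id=3 -> matches Chemistry
  - enrollment 7 (Carol): course_id=NULL, no match -> dropped
  - enrollment 8 (Grace): course_id=1 -> matches Programming
So 2 of 8 rows are dropped.

SQL:
SELECT a.student, b.title AS course
FROM enrollments a
INNER JOIN courses b ON a.course_id = b.id

Result:
student | course     
--------+------------
Mia     | Calculus   
Chris   | Calculus   
Julia   | Calculus   
Uma     | Calculus   
Bob     | Chemistry  
Grace   | Programming


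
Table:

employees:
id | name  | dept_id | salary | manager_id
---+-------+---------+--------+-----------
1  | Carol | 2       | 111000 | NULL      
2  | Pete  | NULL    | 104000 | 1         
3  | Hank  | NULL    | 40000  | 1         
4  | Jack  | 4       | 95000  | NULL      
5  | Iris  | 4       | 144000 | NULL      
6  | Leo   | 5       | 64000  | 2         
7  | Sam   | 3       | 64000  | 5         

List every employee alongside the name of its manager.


This is a self-join: employees is joined to a second copy of itself, matching each row's manager_id to another row's id. Use LEFT JOIN so rows with manager_id=NULL are kept.
  - employee 1 (Carol): manager_id=NULL -> NULL
  - employee 2 (Pete): manager_id=1 -> Carol
  - employee 3 (Hank): manager_id=1 -> Carol
  - employee 4 (Jack): manager_id=NULL -> NULL
  - employee 5 (Iris): manager_id=NULL -> NULL
  - employee 6 (Leo): manager_id=2 -> Pete
  - employee 7 (Sam): manager_id=5 -> Iris

SQL:
SELECT a.name AS item, b.name AS manager
FROM employees a
LEFT JOIN employees b ON a.manager_id = b.id

Result:
item  | manager
------+--------
Carol | NULL   
Pete  | Carol  
Hank  | Carol  
Jack  | NULL   
Iris  | NULL   
Leo   | Pete   
Sam   | Iris   


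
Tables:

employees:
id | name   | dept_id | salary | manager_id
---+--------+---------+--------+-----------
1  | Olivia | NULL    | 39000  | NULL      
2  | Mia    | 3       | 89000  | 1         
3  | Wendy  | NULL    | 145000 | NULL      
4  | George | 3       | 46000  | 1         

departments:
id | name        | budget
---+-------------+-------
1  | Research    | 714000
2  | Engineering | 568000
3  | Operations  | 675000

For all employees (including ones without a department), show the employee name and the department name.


LEFT JOIN keeps every row from employees (the left table); where dept_id has no match in departments, the department columns become NULL. Walk through each employee:
  - employee 1 (Olivia): dept_id=NULL, no match -> kept with NULL
  - employee 2 (Mia): dept_id=3 -> matches Operations
  - employee 3 (Wendy): dept_id=NULL, no match -> kept with NULL
  - employee 4 (George): dept_id=3 -> matches Operations
All 4 rows appear; 2 have NULL department.

SQL:
SELECT a.name, b.name AS department
FROM employees a
LEFT JOIN departments b ON a.dept_id = b.id

Result:
name   | department
-------+-----------
Olivia | NULL      
Mia    | Operations
Wendy  | NULL      
George | Operations


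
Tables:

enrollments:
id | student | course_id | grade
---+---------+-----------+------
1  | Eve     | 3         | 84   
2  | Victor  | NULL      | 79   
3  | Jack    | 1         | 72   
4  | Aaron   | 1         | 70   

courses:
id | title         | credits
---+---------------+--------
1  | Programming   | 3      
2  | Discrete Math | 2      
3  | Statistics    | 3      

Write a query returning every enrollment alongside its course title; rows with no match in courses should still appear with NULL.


LEFT JOIN keeps every row from enrollments (the left table); where course_id has no match in courses, the course columns become NULL. Walk through each enrollment:
  - enrollment 1 (Eve): course_id=3 -> matches Statistics
  - enrollment 2 (Victor): course_id=NULL, no match -> kept with NULL
  - enrollment 3 (Jack): course_id=1 -> matches Programming
  - enrollment 4 (Aaron): course_id=1 -> matches Programming
All 4 rows appear; 1 has NULL course.

SQL:
SELECT a.student, b.title AS course
FROM enrollments a
LEFT JOIN courses b ON a.course_id = b.id

Result:
student | course     
--------+------------
Eve     | Statistics 
Victor  | NULL       
Jack    | Programming
Aaron   | Programming


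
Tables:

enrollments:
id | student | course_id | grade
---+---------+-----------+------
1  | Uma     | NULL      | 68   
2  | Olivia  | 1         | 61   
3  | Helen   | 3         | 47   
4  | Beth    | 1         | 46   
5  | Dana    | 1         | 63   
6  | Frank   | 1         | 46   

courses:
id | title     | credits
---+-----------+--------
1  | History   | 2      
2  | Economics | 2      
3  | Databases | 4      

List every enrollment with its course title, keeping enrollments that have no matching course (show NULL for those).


LEFT JOIN keeps every row from enrollments (the left table); where course_id has no match in courses, the course columns become NULL. Walk through each enrollment:
  - enrollment 1 (Uma): course_id=NULL, no match -> kept with NULL
  - enrollment 2 (Olivia): course_id=1 -> matches History
  - enrollment 3 (Helen): course_id=3 -> matches Databases
  - enrollment 4 (Beth): course_id=1 -> matches History
  - enrollment 5 (Dana): course_id=1 -> matches History
  - enrollment 6 (Frank): course_id=1 -> matches History
All 6 rows appear; 1 has NULL course.

SQL:
SELECT a.student, b.title AS course
FROM enrollments a
LEFT JOIN courses b ON a.course_id = b.id

Result:
student | course   
--------+----------
Uma     | NULL     
Olivia  | History  
Helen   | Databases
Beth    | History  
Dana    | History  
Frank   | History  
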